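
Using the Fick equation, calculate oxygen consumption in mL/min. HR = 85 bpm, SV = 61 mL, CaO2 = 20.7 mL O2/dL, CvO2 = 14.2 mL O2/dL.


CO = HR*SV = 85*61/1000 = 5.185 L/min
a-v O2 diff = 20.7 - 14.2 = 6.5 mL/dL
VO2 = CO * (CaO2-CvO2) * 10 dL/L
VO2 = 5.185 * 6.5 * 10
VO2 = 337 mL/min


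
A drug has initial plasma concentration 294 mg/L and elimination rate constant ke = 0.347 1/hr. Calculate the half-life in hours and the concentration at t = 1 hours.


t_half = ln(2) / ke = 0.693147 / 0.347 = 1.998 hr
C(t) = C0 * exp(-ke*t) = 294 * exp(-0.347*1)
C(1) = 207.8 mg/L


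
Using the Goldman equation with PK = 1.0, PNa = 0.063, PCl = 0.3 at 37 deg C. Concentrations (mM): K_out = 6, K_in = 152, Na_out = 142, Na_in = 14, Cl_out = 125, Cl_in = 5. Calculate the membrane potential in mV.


Vm = (RT/F)*ln((PK*Ko + PNa*Nao + PCl*Cli)/(PK*Ki + PNa*Nai + PCl*Clo))
Numer = 16.446, Denom = 190.382
Vm = -65.45 mV


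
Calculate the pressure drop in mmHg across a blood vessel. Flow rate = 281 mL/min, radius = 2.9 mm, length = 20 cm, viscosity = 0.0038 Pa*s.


dP = 8*mu*L*Q / (pi*r^4)
Q = 281 mL/min = 4.68333e-06 m^3/s
dP = 128.149 Pa = 128.149 / 133.322 mmHg = 0.9612 mmHg


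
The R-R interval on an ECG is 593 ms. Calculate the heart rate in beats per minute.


HR = 60 / RR_interval(s)
RR = 593 ms = 0.593 s
HR = 60 / 0.593 = 101.2 bpm


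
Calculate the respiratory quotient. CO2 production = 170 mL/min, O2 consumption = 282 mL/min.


RQ = VCO2 / VO2
RQ = 170 / 282
RQ = 0.6028


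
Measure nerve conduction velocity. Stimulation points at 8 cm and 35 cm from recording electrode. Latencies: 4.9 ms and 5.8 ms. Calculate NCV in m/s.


Distance = (35 - 8) / 100 = 0.27 m
dt = (5.8 - 4.9) / 1000 = 9.0000e-04 s
NCV = dist / dt = 300 m/s


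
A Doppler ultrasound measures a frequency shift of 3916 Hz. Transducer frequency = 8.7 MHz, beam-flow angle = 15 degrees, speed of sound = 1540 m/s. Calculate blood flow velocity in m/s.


v = fd * c / (2 * f0 * cos(theta))
v = 3916 * 1540 / (2 * 8.7000e+06 * cos(15))
v = 0.3588 m/s


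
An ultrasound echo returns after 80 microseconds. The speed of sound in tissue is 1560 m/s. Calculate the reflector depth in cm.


depth = c * t / 2
t = 80 us = 8.0000e-05 s
depth = 1560 * 8.0000e-05 / 2
depth = 0.0624 m = 6.24 cm


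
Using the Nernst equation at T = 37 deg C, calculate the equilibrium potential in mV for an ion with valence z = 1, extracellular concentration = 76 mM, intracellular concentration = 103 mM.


E = (RT/(zF)) * ln(C_out/C_in)
T = 37 + 273.15 = 310.15 K
E = (8.314 * 310.15 / (1 * 96485)) * ln(76/103)
E = -8.124 mV


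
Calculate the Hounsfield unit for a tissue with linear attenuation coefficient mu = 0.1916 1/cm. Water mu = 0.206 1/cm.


HU = ((mu_tissue - mu_water) / mu_water) * 1000
HU = ((0.1916 - 0.206) / 0.206) * 1000
HU = -69.9


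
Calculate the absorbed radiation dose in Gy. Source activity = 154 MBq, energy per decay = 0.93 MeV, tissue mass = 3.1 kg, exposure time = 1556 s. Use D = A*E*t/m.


A = 154 MBq = 1.5400e+08 Bq
E = 0.93 MeV = 1.48986e-13 J
D = A*E*t/m = 1.5400e+08*1.48986e-13*1556/3.1
D = 0.01152 Gy


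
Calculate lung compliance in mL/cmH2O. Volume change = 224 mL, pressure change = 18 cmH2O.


C = dV / dP
C = 224 / 18
C = 12.44 mL/cmH2O


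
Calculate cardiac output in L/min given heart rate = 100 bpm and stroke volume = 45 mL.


CO = HR * SV
CO = 100 * 45 / 1000
CO = 4.5 L/min


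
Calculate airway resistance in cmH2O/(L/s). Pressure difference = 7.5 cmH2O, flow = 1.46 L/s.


R = dP / flow
R = 7.5 / 1.46
R = 5.137 cmH2O/(L/s)


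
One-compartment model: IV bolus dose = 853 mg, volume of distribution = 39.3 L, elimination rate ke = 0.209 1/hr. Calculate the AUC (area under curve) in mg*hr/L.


C0 = Dose/Vd = 853/39.3 = 21.7048 mg/L
AUC = C0/ke = 21.7048/0.209
AUC = 103.9 mg*hr/L


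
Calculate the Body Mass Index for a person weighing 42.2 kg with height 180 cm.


BMI = weight / height^2
height = 180 cm = 1.8 m
BMI = 42.2 / 1.8^2
BMI = 13.02 kg/m^2


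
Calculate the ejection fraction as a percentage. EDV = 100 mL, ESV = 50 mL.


SV = EDV - ESV = 100 - 50 = 50 mL
EF = SV/EDV * 100 = 50/100 * 100
EF = 50%


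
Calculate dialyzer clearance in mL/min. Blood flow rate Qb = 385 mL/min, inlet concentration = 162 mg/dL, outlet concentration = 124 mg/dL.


K = Qb * (Cb_in - Cb_out) / Cb_in
K = 385 * (162 - 124) / 162
K = 90.31 mL/min


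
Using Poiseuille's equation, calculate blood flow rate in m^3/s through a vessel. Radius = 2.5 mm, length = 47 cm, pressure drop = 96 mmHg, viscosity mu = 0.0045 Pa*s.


Q = pi*r^4*dP / (8*mu*L)
r = 0.0025 m, L = 0.47 m
dP = 96 mmHg = 12798.912 Pa
Q = 9.2829e-05 m^3/s


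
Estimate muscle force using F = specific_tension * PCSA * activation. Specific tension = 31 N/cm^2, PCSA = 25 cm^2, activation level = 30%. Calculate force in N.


F = sigma * PCSA * activation
F = 31 * 25 * 0.3
F = 232.5 N


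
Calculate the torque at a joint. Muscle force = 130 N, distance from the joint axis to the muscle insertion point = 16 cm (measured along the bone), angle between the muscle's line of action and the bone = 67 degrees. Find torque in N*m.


Torque = F * d * sin(theta)   (moment arm = d*sin(theta))
d = 16 cm = 0.16 m
Torque = 130 * 0.16 * sin(67)
Torque = 19.15 N*m


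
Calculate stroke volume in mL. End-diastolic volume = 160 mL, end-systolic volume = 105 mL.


SV = EDV - ESV
SV = 160 - 105
SV = 55 mL


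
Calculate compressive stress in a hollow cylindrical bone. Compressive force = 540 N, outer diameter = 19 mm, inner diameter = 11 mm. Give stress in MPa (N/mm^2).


A = pi*(r_o^2 - r_i^2)
r_o = 9.5 mm, r_i = 5.5 mm
A = 188.496 mm^2
sigma = F/A = 540 / 188.496
sigma = 2.865 MPa


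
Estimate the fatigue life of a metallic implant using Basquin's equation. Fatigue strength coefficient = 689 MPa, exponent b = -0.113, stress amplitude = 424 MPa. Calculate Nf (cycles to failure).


sigma_a = sigma_f' * (2Nf)^b
2Nf = (sigma_a/sigma_f')^(1/b)
2Nf = (424/689)^(1/-0.113)
2Nf = 73.44445
Nf = 36.72


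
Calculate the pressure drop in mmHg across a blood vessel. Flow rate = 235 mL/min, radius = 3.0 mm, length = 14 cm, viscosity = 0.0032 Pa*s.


dP = 8*mu*L*Q / (pi*r^4)
Q = 235 mL/min = 3.91667e-06 m^3/s
dP = 55.1633 Pa = 55.1633 / 133.322 mmHg = 0.4138 mmHg


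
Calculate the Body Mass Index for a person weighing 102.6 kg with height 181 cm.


BMI = weight / height^2
height = 181 cm = 1.81 m
BMI = 102.6 / 1.81^2
BMI = 31.32 kg/m^2


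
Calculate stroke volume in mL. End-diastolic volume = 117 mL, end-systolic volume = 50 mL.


SV = EDV - ESV
SV = 117 - 50
SV = 67 mL


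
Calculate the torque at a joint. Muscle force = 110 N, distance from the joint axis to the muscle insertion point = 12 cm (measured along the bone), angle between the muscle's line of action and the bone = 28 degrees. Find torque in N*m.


Torque = F * d * sin(theta)   (moment arm = d*sin(theta))
d = 12 cm = 0.12 m
Torque = 110 * 0.12 * sin(28)
Torque = 6.197 N*m


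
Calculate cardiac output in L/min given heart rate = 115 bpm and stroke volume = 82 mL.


CO = HR * SV
CO = 115 * 82 / 1000
CO = 9.43 L/min


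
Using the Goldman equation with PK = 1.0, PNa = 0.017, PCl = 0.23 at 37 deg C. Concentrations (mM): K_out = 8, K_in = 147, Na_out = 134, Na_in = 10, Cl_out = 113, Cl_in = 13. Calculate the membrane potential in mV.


Vm = (RT/F)*ln((PK*Ko + PNa*Nao + PCl*Cli)/(PK*Ki + PNa*Nai + PCl*Clo))
Numer = 13.268, Denom = 173.16
Vm = -68.65 mV


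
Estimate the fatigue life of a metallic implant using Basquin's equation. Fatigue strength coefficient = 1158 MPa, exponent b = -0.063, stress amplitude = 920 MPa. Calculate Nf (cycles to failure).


sigma_a = sigma_f' * (2Nf)^b
2Nf = (sigma_a/sigma_f')^(1/b)
2Nf = (920/1158)^(1/-0.063)
2Nf = 38.551685
Nf = 19.28


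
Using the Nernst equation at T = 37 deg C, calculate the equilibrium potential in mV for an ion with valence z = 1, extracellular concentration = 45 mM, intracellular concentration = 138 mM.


E = (RT/(zF)) * ln(C_out/C_in)
T = 37 + 273.15 = 310.15 K
E = (8.314 * 310.15 / (1 * 96485)) * ln(45/138)
E = -29.95 mV


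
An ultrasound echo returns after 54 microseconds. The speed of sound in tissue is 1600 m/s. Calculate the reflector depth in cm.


depth = c * t / 2
t = 54 us = 5.4000e-05 s
depth = 1600 * 5.4000e-05 / 2
depth = 0.0432 m = 4.32 cm


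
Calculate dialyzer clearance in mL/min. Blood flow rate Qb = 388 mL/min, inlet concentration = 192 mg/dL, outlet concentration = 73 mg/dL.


K = Qb * (Cb_in - Cb_out) / Cb_in
K = 388 * (192 - 73) / 192
K = 240.5 mL/min


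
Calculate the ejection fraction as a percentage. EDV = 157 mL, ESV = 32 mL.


SV = EDV - ESV = 157 - 32 = 125 mL
EF = SV/EDV * 100 = 125/157 * 100
EF = 79.62%


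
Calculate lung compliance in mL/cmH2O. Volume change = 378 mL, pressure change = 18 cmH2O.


C = dV / dP
C = 378 / 18
C = 21 mL/cmH2O


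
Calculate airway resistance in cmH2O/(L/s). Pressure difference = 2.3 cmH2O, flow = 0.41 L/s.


R = dP / flow
R = 2.3 / 0.41
R = 5.61 cmH2O/(L/s)


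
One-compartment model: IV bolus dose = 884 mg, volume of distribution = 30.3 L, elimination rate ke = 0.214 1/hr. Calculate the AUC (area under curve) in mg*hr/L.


C0 = Dose/Vd = 884/30.3 = 29.1749 mg/L
AUC = C0/ke = 29.1749/0.214
AUC = 136.3 mg*hr/L


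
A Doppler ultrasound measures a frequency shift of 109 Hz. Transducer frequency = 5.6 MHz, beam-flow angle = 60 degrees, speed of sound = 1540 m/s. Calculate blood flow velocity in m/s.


v = fd * c / (2 * f0 * cos(theta))
v = 109 * 1540 / (2 * 5.6000e+06 * cos(60))
v = 0.02997 m/s


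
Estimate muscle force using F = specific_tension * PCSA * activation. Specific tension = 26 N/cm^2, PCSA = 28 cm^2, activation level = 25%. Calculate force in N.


F = sigma * PCSA * activation
F = 26 * 28 * 0.25
F = 182 N


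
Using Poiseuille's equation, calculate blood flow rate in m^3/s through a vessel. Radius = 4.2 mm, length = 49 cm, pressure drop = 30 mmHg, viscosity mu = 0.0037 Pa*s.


Q = pi*r^4*dP / (8*mu*L)
r = 0.0042 m, L = 0.49 m
dP = 30 mmHg = 3999.66 Pa
Q = 2.6958e-04 m^3/s


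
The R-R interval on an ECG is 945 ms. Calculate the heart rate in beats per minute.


HR = 60 / RR_interval(s)
RR = 945 ms = 0.945 s
HR = 60 / 0.945 = 63.49 bpm


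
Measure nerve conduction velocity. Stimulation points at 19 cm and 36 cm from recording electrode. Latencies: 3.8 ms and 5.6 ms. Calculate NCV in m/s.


Distance = (36 - 19) / 100 = 0.17 m
dt = (5.6 - 3.8) / 1000 = 0.0018 s
NCV = dist / dt = 94.44 m/s


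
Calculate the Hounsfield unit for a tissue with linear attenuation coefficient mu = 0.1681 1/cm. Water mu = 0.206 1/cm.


HU = ((mu_tissue - mu_water) / mu_water) * 1000
HU = ((0.1681 - 0.206) / 0.206) * 1000
HU = -184


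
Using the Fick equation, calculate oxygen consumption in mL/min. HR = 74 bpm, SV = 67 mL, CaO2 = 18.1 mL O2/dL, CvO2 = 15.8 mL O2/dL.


CO = HR*SV = 74*67/1000 = 4.958 L/min
a-v O2 diff = 18.1 - 15.8 = 2.3 mL/dL
VO2 = CO * (CaO2-CvO2) * 10 dL/L
VO2 = 4.958 * 2.3 * 10
VO2 = 114 mL/min


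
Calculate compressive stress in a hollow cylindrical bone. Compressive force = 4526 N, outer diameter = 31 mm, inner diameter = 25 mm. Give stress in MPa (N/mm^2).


A = pi*(r_o^2 - r_i^2)
r_o = 15.5 mm, r_i = 12.5 mm
A = 263.894 mm^2
sigma = F/A = 4526 / 263.894
sigma = 17.15 MPa


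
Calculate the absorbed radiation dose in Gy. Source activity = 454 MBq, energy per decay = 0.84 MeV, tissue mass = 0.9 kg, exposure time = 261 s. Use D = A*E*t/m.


A = 454 MBq = 4.5400e+08 Bq
E = 0.84 MeV = 1.34568e-13 J
D = A*E*t/m = 4.5400e+08*1.34568e-13*261/0.9
D = 0.01772 Gy


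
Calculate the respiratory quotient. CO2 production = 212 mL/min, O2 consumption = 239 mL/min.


RQ = VCO2 / VO2
RQ = 212 / 239
RQ = 0.887


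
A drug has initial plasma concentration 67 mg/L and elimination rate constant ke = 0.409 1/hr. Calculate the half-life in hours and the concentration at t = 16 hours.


t_half = ln(2) / ke = 0.693147 / 0.409 = 1.695 hr
C(t) = C0 * exp(-ke*t) = 67 * exp(-0.409*16)
C(16) = 0.09639 mg/L


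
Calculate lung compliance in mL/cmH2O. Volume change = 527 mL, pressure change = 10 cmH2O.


C = dV / dP
C = 527 / 10
C = 52.7 mL/cmH2O


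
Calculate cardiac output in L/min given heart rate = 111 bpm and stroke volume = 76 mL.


CO = HR * SV
CO = 111 * 76 / 1000
CO = 8.436 L/min


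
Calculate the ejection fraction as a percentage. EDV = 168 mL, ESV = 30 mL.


SV = EDV - ESV = 168 - 30 = 138 mL
EF = SV/EDV * 100 = 138/168 * 100
EF = 82.14%


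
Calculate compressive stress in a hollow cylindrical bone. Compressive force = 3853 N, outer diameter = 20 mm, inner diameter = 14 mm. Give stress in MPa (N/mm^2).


A = pi*(r_o^2 - r_i^2)
r_o = 10 mm, r_i = 7 mm
A = 160.221 mm^2
sigma = F/A = 3853 / 160.221
sigma = 24.05 MPa


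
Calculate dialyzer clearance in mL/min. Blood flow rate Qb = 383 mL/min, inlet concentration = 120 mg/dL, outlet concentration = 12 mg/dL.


K = Qb * (Cb_in - Cb_out) / Cb_in
K = 383 * (120 - 12) / 120
K = 344.7 mL/min


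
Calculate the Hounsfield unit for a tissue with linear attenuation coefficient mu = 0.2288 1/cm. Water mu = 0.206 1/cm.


HU = ((mu_tissue - mu_water) / mu_water) * 1000
HU = ((0.2288 - 0.206) / 0.206) * 1000
HU = 110.7


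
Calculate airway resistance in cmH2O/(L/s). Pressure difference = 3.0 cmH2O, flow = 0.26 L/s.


R = dP / flow
R = 3.0 / 0.26
R = 11.54 cmH2O/(L/s)


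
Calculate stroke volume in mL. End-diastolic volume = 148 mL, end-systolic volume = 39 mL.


SV = EDV - ESV
SV = 148 - 39
SV = 109 mL


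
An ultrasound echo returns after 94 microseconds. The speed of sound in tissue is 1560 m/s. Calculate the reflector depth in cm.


depth = c * t / 2
t = 94 us = 9.4000e-05 s
depth = 1560 * 9.4000e-05 / 2
depth = 0.07332 m = 7.332 cm


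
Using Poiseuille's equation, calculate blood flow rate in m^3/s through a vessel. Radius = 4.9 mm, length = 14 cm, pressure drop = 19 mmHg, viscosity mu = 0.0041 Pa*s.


Q = pi*r^4*dP / (8*mu*L)
r = 0.0049 m, L = 0.14 m
dP = 19 mmHg = 2533.118 Pa
Q = 9.9905e-04 m^3/s


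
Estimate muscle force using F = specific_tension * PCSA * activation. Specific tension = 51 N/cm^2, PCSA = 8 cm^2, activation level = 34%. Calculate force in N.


F = sigma * PCSA * activation
F = 51 * 8 * 0.34
F = 138.7 N


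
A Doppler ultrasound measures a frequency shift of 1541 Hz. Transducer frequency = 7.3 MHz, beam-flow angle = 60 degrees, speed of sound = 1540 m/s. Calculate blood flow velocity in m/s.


v = fd * c / (2 * f0 * cos(theta))
v = 1541 * 1540 / (2 * 7.3000e+06 * cos(60))
v = 0.3251 m/s


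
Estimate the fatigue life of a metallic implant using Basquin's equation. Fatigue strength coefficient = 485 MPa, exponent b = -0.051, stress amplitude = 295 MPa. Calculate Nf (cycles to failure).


sigma_a = sigma_f' * (2Nf)^b
2Nf = (sigma_a/sigma_f')^(1/b)
2Nf = (295/485)^(1/-0.051)
2Nf = 17128.528
Nf = 8564


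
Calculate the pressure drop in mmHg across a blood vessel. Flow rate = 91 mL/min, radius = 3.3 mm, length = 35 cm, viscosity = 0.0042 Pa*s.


dP = 8*mu*L*Q / (pi*r^4)
Q = 91 mL/min = 1.51667e-06 m^3/s
dP = 47.8732 Pa = 47.8732 / 133.322 mmHg = 0.3591 mmHg


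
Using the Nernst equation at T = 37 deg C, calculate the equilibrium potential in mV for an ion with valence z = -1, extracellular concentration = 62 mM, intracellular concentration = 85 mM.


E = (RT/(zF)) * ln(C_out/C_in)
T = 37 + 273.15 = 310.15 K
E = (8.314 * 310.15 / (-1 * 96485)) * ln(62/85)
E = 8.432 mV


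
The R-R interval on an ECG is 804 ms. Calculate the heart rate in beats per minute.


HR = 60 / RR_interval(s)
RR = 804 ms = 0.804 s
HR = 60 / 0.804 = 74.63 bpm


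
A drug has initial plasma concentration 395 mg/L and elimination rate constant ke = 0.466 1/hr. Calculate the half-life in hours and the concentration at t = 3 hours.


t_half = ln(2) / ke = 0.693147 / 0.466 = 1.487 hr
C(t) = C0 * exp(-ke*t) = 395 * exp(-0.466*3)
C(3) = 97.6 mg/L


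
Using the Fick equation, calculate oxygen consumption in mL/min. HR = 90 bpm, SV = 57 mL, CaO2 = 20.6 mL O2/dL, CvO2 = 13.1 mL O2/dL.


CO = HR*SV = 90*57/1000 = 5.13 L/min
a-v O2 diff = 20.6 - 13.1 = 7.5 mL/dL
VO2 = CO * (CaO2-CvO2) * 10 dL/L
VO2 = 5.13 * 7.5 * 10
VO2 = 384.8 mL/min


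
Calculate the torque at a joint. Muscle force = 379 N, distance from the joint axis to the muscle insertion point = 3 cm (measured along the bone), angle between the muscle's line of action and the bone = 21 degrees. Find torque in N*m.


Torque = F * d * sin(theta)   (moment arm = d*sin(theta))
d = 3 cm = 0.03 m
Torque = 379 * 0.03 * sin(21)
Torque = 4.075 N*m


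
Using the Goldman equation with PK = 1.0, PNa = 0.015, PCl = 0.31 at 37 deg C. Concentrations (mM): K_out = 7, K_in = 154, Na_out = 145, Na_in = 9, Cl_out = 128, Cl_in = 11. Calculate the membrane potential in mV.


Vm = (RT/F)*ln((PK*Ko + PNa*Nao + PCl*Cli)/(PK*Ki + PNa*Nai + PCl*Clo))
Numer = 12.585, Denom = 193.815
Vm = -73.08 mV


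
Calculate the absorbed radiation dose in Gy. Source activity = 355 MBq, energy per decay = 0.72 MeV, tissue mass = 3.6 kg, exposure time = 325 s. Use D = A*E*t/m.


A = 355 MBq = 3.5500e+08 Bq
E = 0.72 MeV = 1.15344e-13 J
D = A*E*t/m = 3.5500e+08*1.15344e-13*325/3.6
D = 0.003697 Gy


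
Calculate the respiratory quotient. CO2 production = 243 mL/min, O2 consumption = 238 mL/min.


RQ = VCO2 / VO2
RQ = 243 / 238
RQ = 1.021


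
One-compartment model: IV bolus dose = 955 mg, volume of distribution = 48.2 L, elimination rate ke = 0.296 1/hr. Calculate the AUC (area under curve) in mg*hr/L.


C0 = Dose/Vd = 955/48.2 = 19.8133 mg/L
AUC = C0/ke = 19.8133/0.296
AUC = 66.94 mg*hr/L


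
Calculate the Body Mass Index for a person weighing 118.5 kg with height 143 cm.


BMI = weight / height^2
height = 143 cm = 1.43 m
BMI = 118.5 / 1.43^2
BMI = 57.95 kg/m^2


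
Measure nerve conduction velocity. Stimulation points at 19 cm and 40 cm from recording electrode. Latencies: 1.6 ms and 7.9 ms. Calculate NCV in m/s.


Distance = (40 - 19) / 100 = 0.21 m
dt = (7.9 - 1.6) / 1000 = 0.0063 s
NCV = dist / dt = 33.33 m/s


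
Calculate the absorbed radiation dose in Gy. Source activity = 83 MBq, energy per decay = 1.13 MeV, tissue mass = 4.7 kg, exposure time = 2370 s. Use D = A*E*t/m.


A = 83 MBq = 8.3000e+07 Bq
E = 1.13 MeV = 1.81026e-13 J
D = A*E*t/m = 8.3000e+07*1.81026e-13*2370/4.7
D = 0.007577 Gy


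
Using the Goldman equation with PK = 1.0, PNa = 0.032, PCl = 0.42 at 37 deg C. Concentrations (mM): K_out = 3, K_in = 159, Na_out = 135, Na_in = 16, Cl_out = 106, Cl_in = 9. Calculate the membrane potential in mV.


Vm = (RT/F)*ln((PK*Ko + PNa*Nao + PCl*Cli)/(PK*Ki + PNa*Nai + PCl*Clo))
Numer = 11.1, Denom = 204.032
Vm = -77.81 mV


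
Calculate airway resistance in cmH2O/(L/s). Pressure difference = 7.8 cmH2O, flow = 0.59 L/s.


R = dP / flow
R = 7.8 / 0.59
R = 13.22 cmH2O/(L/s)


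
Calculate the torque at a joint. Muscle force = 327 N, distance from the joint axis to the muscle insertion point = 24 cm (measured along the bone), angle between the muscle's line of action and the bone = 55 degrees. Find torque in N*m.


Torque = F * d * sin(theta)   (moment arm = d*sin(theta))
d = 24 cm = 0.24 m
Torque = 327 * 0.24 * sin(55)
Torque = 64.29 N*m


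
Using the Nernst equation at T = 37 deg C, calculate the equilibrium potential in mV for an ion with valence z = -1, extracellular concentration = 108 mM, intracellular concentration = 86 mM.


E = (RT/(zF)) * ln(C_out/C_in)
T = 37 + 273.15 = 310.15 K
E = (8.314 * 310.15 / (-1 * 96485)) * ln(108/86)
E = -6.088 mV


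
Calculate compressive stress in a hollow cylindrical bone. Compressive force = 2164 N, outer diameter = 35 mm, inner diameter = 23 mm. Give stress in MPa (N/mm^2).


A = pi*(r_o^2 - r_i^2)
r_o = 17.5 mm, r_i = 11.5 mm
A = 546.637 mm^2
sigma = F/A = 2164 / 546.637
sigma = 3.959 MPa


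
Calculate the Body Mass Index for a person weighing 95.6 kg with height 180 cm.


BMI = weight / height^2
height = 180 cm = 1.8 m
BMI = 95.6 / 1.8^2
BMI = 29.51 kg/m^2


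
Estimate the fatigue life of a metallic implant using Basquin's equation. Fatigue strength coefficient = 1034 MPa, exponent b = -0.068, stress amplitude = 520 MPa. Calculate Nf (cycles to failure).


sigma_a = sigma_f' * (2Nf)^b
2Nf = (sigma_a/sigma_f')^(1/b)
2Nf = (520/1034)^(1/-0.068)
2Nf = 24544.758
Nf = 1.227e+04


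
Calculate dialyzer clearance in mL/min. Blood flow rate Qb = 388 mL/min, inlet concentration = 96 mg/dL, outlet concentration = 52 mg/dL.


K = Qb * (Cb_in - Cb_out) / Cb_in
K = 388 * (96 - 52) / 96
K = 177.8 mL/min


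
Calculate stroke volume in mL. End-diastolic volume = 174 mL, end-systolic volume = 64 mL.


SV = EDV - ESV
SV = 174 - 64
SV = 110 mL


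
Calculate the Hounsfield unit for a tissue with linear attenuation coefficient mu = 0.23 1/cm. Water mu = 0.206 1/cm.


HU = ((mu_tissue - mu_water) / mu_water) * 1000
HU = ((0.23 - 0.206) / 0.206) * 1000
HU = 116.5


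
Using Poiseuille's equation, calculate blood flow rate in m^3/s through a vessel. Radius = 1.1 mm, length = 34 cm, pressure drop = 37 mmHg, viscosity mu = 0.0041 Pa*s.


Q = pi*r^4*dP / (8*mu*L)
r = 0.0011 m, L = 0.34 m
dP = 37 mmHg = 4932.914 Pa
Q = 2.0346e-06 m^3/s


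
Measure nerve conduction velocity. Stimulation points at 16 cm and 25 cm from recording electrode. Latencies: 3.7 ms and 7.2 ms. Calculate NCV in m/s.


Distance = (25 - 16) / 100 = 0.09 m
dt = (7.2 - 3.7) / 1000 = 0.0035 s
NCV = dist / dt = 25.71 m/s


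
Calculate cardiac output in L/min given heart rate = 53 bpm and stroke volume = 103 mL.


CO = HR * SV
CO = 53 * 103 / 1000
CO = 5.459 L/min


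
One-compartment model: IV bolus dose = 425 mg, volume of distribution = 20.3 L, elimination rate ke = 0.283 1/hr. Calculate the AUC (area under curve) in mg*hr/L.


C0 = Dose/Vd = 425/20.3 = 20.936 mg/L
AUC = C0/ke = 20.936/0.283
AUC = 73.98 mg*hr/L


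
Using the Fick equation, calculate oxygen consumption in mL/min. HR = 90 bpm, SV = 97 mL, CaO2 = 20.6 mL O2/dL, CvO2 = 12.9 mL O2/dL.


CO = HR*SV = 90*97/1000 = 8.73 L/min
a-v O2 diff = 20.6 - 12.9 = 7.7 mL/dL
VO2 = CO * (CaO2-CvO2) * 10 dL/L
VO2 = 8.73 * 7.7 * 10
VO2 = 672.2 mL/min


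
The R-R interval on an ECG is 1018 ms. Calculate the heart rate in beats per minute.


HR = 60 / RR_interval(s)
RR = 1018 ms = 1.018 s
HR = 60 / 1.018 = 58.94 bpm


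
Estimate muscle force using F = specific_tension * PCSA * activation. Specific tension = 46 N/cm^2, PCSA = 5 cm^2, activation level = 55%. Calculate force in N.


F = sigma * PCSA * activation
F = 46 * 5 * 0.55
F = 126.5 N


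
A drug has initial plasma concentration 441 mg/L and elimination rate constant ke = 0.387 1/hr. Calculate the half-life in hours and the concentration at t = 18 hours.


t_half = ln(2) / ke = 0.693147 / 0.387 = 1.791 hr
C(t) = C0 * exp(-ke*t) = 441 * exp(-0.387*18)
C(18) = 0.416 mg/L


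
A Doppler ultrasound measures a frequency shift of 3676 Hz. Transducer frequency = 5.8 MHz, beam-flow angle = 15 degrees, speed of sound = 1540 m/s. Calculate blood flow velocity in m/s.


v = fd * c / (2 * f0 * cos(theta))
v = 3676 * 1540 / (2 * 5.8000e+06 * cos(15))
v = 0.5052 m/s


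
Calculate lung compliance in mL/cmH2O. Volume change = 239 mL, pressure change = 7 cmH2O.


C = dV / dP
C = 239 / 7
C = 34.14 mL/cmH2O


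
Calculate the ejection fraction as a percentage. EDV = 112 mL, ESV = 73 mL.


SV = EDV - ESV = 112 - 73 = 39 mL
EF = SV/EDV * 100 = 39/112 * 100
EF = 34.82%


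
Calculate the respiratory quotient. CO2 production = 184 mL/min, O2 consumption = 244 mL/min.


RQ = VCO2 / VO2
RQ = 184 / 244
RQ = 0.7541


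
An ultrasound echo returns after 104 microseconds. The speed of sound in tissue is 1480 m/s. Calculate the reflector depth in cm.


depth = c * t / 2
t = 104 us = 1.0400e-04 s
depth = 1480 * 1.0400e-04 / 2
depth = 0.07696 m = 7.696 cm


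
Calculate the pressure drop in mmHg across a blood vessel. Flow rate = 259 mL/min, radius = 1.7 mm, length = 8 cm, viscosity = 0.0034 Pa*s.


dP = 8*mu*L*Q / (pi*r^4)
Q = 259 mL/min = 4.31667e-06 m^3/s
dP = 357.983 Pa = 357.983 / 133.322 mmHg = 2.685 mmHg


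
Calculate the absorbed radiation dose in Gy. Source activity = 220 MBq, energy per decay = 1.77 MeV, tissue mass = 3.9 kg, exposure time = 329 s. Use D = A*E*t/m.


A = 220 MBq = 2.2000e+08 Bq
E = 1.77 MeV = 2.83554e-13 J
D = A*E*t/m = 2.2000e+08*2.83554e-13*329/3.9
D = 0.005262 Gy


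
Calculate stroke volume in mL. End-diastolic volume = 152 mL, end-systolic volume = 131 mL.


SV = EDV - ESV
SV = 152 - 131
SV = 21 mL


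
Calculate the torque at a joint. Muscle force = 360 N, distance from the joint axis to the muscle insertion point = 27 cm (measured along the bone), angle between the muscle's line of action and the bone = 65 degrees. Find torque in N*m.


Torque = F * d * sin(theta)   (moment arm = d*sin(theta))
d = 27 cm = 0.27 m
Torque = 360 * 0.27 * sin(65)
Torque = 88.09 N*m


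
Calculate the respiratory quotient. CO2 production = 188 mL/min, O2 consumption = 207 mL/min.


RQ = VCO2 / VO2
RQ = 188 / 207
RQ = 0.9082


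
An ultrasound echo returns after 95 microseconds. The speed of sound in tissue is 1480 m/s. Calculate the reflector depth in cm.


depth = c * t / 2
t = 95 us = 9.5000e-05 s
depth = 1480 * 9.5000e-05 / 2
depth = 0.0703 m = 7.03 cm


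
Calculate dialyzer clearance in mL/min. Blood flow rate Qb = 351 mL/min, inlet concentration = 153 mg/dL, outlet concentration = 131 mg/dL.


K = Qb * (Cb_in - Cb_out) / Cb_in
K = 351 * (153 - 131) / 153
K = 50.47 mL/min


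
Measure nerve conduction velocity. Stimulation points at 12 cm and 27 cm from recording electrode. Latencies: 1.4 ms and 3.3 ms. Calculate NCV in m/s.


Distance = (27 - 12) / 100 = 0.15 m
dt = (3.3 - 1.4) / 1000 = 0.0019 s
NCV = dist / dt = 78.95 m/s


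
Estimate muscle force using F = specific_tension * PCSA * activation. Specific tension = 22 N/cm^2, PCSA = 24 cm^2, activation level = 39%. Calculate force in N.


F = sigma * PCSA * activation
F = 22 * 24 * 0.39
F = 205.9 N


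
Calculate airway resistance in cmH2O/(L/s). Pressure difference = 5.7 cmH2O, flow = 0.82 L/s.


R = dP / flow
R = 5.7 / 0.82
R = 6.951 cmH2O/(L/s)


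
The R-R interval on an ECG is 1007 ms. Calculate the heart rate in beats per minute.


HR = 60 / RR_interval(s)
RR = 1007 ms = 1.007 s
HR = 60 / 1.007 = 59.58 bpm


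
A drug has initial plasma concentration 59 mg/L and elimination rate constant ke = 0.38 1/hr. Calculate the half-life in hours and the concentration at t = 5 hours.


t_half = ln(2) / ke = 0.693147 / 0.38 = 1.824 hr
C(t) = C0 * exp(-ke*t) = 59 * exp(-0.38*5)
C(5) = 8.825 mg/L


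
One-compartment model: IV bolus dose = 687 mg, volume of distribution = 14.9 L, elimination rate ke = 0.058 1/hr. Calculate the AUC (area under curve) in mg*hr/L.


C0 = Dose/Vd = 687/14.9 = 46.1074 mg/L
AUC = C0/ke = 46.1074/0.058
AUC = 795 mg*hr/L


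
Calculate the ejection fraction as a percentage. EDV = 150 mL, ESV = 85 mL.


SV = EDV - ESV = 150 - 85 = 65 mL
EF = SV/EDV * 100 = 65/150 * 100
EF = 43.33%


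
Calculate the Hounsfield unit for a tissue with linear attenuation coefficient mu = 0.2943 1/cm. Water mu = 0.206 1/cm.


HU = ((mu_tissue - mu_water) / mu_water) * 1000
HU = ((0.2943 - 0.206) / 0.206) * 1000
HU = 428.6


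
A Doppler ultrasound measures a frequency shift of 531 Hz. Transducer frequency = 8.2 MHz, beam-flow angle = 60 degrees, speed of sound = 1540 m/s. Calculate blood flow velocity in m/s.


v = fd * c / (2 * f0 * cos(theta))
v = 531 * 1540 / (2 * 8.2000e+06 * cos(60))
v = 0.09972 m/s


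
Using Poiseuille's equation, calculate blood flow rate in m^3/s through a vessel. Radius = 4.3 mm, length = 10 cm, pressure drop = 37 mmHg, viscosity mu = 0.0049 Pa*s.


Q = pi*r^4*dP / (8*mu*L)
r = 0.0043 m, L = 0.1 m
dP = 37 mmHg = 4932.914 Pa
Q = 0.001352 m^3/s


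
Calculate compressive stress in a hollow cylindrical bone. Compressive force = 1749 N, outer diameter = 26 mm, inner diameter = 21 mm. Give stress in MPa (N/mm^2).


A = pi*(r_o^2 - r_i^2)
r_o = 13 mm, r_i = 10.5 mm
A = 184.569 mm^2
sigma = F/A = 1749 / 184.569
sigma = 9.476 MPa


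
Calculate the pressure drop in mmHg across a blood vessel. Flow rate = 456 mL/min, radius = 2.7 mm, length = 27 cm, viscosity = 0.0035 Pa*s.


dP = 8*mu*L*Q / (pi*r^4)
Q = 456 mL/min = 7.6e-06 m^3/s
dP = 344.136 Pa = 344.136 / 133.322 mmHg = 2.581 mmHg


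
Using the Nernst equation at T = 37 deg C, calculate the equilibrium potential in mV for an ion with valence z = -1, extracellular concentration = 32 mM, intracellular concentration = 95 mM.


E = (RT/(zF)) * ln(C_out/C_in)
T = 37 + 273.15 = 310.15 K
E = (8.314 * 310.15 / (-1 * 96485)) * ln(32/95)
E = 29.08 mV


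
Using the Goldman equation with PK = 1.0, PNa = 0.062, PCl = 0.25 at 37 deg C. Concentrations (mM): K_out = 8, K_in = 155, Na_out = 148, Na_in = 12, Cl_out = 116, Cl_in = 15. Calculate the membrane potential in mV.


Vm = (RT/F)*ln((PK*Ko + PNa*Nao + PCl*Cli)/(PK*Ki + PNa*Nai + PCl*Clo))
Numer = 20.926, Denom = 184.744
Vm = -58.21 mV


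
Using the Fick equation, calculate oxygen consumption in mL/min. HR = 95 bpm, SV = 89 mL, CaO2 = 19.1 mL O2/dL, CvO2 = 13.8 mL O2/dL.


CO = HR*SV = 95*89/1000 = 8.455 L/min
a-v O2 diff = 19.1 - 13.8 = 5.3 mL/dL
VO2 = CO * (CaO2-CvO2) * 10 dL/L
VO2 = 8.455 * 5.3 * 10
VO2 = 448.1 mL/min


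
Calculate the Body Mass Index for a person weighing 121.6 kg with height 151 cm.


BMI = weight / height^2
height = 151 cm = 1.51 m
BMI = 121.6 / 1.51^2
BMI = 53.33 kg/m^2


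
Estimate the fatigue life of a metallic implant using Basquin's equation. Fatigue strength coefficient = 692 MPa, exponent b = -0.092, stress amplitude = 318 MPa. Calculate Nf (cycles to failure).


sigma_a = sigma_f' * (2Nf)^b
2Nf = (sigma_a/sigma_f')^(1/b)
2Nf = (318/692)^(1/-0.092)
2Nf = 4681.9162
Nf = 2341


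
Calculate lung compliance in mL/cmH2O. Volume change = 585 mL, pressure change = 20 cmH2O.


C = dV / dP
C = 585 / 20
C = 29.25 mL/cmH2O


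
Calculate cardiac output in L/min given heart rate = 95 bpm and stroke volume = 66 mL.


CO = HR * SV
CO = 95 * 66 / 1000
CO = 6.27 L/min


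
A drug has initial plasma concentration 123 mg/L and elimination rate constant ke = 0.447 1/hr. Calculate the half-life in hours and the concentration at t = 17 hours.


t_half = ln(2) / ke = 0.693147 / 0.447 = 1.551 hr
C(t) = C0 * exp(-ke*t) = 123 * exp(-0.447*17)
C(17) = 0.06162 mg/L


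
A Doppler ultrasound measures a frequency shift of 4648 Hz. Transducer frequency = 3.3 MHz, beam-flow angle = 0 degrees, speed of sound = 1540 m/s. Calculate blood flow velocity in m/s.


v = fd * c / (2 * f0 * cos(theta))
v = 4648 * 1540 / (2 * 3.3000e+06 * cos(0))
v = 1.085 m/s


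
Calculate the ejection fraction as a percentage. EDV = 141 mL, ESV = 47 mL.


SV = EDV - ESV = 141 - 47 = 94 mL
EF = SV/EDV * 100 = 94/141 * 100
EF = 66.67%


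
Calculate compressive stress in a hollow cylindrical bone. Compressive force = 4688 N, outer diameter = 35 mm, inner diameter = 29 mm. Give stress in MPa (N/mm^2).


A = pi*(r_o^2 - r_i^2)
r_o = 17.5 mm, r_i = 14.5 mm
A = 301.593 mm^2
sigma = F/A = 4688 / 301.593
sigma = 15.54 MPa


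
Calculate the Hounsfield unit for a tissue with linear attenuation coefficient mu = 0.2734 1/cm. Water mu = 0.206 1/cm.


HU = ((mu_tissue - mu_water) / mu_water) * 1000
HU = ((0.2734 - 0.206) / 0.206) * 1000
HU = 327.2


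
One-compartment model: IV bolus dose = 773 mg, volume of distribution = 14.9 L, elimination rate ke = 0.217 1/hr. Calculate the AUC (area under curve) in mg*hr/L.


C0 = Dose/Vd = 773/14.9 = 51.8792 mg/L
AUC = C0/ke = 51.8792/0.217
AUC = 239.1 mg*hr/L


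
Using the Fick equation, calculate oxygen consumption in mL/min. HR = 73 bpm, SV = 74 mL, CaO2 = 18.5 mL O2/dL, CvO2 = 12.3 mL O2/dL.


CO = HR*SV = 73*74/1000 = 5.402 L/min
a-v O2 diff = 18.5 - 12.3 = 6.2 mL/dL
VO2 = CO * (CaO2-CvO2) * 10 dL/L
VO2 = 5.402 * 6.2 * 10
VO2 = 334.9 mL/min


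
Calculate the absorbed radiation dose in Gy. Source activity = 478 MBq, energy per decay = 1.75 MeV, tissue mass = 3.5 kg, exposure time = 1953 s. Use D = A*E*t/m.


A = 478 MBq = 4.7800e+08 Bq
E = 1.75 MeV = 2.8035e-13 J
D = A*E*t/m = 4.7800e+08*2.8035e-13*1953/3.5
D = 0.07478 Gy


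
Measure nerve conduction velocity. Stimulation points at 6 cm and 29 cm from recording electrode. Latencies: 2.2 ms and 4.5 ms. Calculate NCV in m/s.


Distance = (29 - 6) / 100 = 0.23 m
dt = (4.5 - 2.2) / 1000 = 0.0023 s
NCV = dist / dt = 100 m/s


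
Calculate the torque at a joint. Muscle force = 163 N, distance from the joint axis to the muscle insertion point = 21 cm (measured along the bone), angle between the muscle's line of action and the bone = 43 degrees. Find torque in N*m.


Torque = F * d * sin(theta)   (moment arm = d*sin(theta))
d = 21 cm = 0.21 m
Torque = 163 * 0.21 * sin(43)
Torque = 23.34 N*m


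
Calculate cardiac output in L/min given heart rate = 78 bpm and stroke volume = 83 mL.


CO = HR * SV
CO = 78 * 83 / 1000
CO = 6.474 L/min


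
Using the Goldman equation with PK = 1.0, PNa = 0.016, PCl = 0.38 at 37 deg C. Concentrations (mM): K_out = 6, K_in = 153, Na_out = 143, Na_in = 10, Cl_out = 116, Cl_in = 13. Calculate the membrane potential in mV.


Vm = (RT/F)*ln((PK*Ko + PNa*Nao + PCl*Cli)/(PK*Ki + PNa*Nai + PCl*Clo))
Numer = 13.228, Denom = 197.24
Vm = -72.21 mV


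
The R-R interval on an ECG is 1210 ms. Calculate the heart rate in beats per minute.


HR = 60 / RR_interval(s)
RR = 1210 ms = 1.21 s
HR = 60 / 1.21 = 49.59 bpm


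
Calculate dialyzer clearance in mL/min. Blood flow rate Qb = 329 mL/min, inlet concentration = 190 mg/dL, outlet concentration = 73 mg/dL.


K = Qb * (Cb_in - Cb_out) / Cb_in
K = 329 * (190 - 73) / 190
K = 202.6 mL/min


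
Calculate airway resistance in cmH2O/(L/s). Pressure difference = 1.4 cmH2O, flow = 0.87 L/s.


R = dP / flow
R = 1.4 / 0.87
R = 1.609 cmH2O/(L/s)


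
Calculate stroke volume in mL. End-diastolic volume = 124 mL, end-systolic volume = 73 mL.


SV = EDV - ESV
SV = 124 - 73
SV = 51 mL


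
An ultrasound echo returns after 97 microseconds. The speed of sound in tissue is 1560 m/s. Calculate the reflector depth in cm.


depth = c * t / 2
t = 97 us = 9.7000e-05 s
depth = 1560 * 9.7000e-05 / 2
depth = 0.07566 m = 7.566 cm


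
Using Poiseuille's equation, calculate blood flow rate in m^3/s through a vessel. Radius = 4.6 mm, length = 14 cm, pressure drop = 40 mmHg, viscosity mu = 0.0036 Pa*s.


Q = pi*r^4*dP / (8*mu*L)
r = 0.0046 m, L = 0.14 m
dP = 40 mmHg = 5332.88 Pa
Q = 0.00186 m^3/s


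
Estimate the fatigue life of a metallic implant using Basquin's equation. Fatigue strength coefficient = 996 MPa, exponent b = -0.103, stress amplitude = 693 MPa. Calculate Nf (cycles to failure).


sigma_a = sigma_f' * (2Nf)^b
2Nf = (sigma_a/sigma_f')^(1/b)
2Nf = (693/996)^(1/-0.103)
2Nf = 33.836049
Nf = 16.92


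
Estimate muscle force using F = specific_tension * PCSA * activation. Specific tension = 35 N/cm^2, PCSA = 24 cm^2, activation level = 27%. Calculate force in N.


F = sigma * PCSA * activation
F = 35 * 24 * 0.27
F = 226.8 N


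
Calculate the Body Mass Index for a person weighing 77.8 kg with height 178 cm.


BMI = weight / height^2
height = 178 cm = 1.78 m
BMI = 77.8 / 1.78^2
BMI = 24.55 kg/m^2


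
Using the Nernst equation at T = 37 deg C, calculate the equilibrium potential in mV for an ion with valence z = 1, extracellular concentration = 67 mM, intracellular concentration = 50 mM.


E = (RT/(zF)) * ln(C_out/C_in)
T = 37 + 273.15 = 310.15 K
E = (8.314 * 310.15 / (1 * 96485)) * ln(67/50)
E = 7.822 mV


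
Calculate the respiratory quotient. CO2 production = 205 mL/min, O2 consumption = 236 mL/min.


RQ = VCO2 / VO2
RQ = 205 / 236
RQ = 0.8686


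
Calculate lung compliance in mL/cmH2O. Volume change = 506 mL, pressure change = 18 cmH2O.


C = dV / dP
C = 506 / 18
C = 28.11 mL/cmH2O


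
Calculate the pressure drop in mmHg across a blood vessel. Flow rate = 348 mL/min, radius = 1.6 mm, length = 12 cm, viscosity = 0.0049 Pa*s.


dP = 8*mu*L*Q / (pi*r^4)
Q = 348 mL/min = 5.8e-06 m^3/s
dP = 1325.15 Pa = 1325.15 / 133.322 mmHg = 9.939 mmHg


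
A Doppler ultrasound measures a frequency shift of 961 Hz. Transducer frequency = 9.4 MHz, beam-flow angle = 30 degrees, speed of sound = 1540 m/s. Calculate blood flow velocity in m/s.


v = fd * c / (2 * f0 * cos(theta))
v = 961 * 1540 / (2 * 9.4000e+06 * cos(30))
v = 0.0909 m/s


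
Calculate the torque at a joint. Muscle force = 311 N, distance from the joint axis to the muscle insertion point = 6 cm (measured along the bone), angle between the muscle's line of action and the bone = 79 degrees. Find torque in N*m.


Torque = F * d * sin(theta)   (moment arm = d*sin(theta))
d = 6 cm = 0.06 m
Torque = 311 * 0.06 * sin(79)
Torque = 18.32 N*m


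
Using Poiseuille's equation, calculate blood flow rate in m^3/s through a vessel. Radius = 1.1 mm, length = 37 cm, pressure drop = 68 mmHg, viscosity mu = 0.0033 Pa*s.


Q = pi*r^4*dP / (8*mu*L)
r = 0.0011 m, L = 0.37 m
dP = 68 mmHg = 9065.896 Pa
Q = 4.2690e-06 m^3/s


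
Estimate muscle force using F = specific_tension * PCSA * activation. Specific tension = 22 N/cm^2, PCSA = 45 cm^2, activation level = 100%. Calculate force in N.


F = sigma * PCSA * activation
F = 22 * 45 * 1
F = 990 N


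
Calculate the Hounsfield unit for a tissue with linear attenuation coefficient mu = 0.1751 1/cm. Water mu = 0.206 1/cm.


HU = ((mu_tissue - mu_water) / mu_water) * 1000
HU = ((0.1751 - 0.206) / 0.206) * 1000
HU = -150


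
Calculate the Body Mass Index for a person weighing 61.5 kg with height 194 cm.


BMI = weight / height^2
height = 194 cm = 1.94 m
BMI = 61.5 / 1.94^2
BMI = 16.34 kg/m^2


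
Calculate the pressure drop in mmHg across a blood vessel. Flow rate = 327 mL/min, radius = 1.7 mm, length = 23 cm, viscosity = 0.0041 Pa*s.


dP = 8*mu*L*Q / (pi*r^4)
Q = 327 mL/min = 5.45e-06 m^3/s
dP = 1566.94 Pa = 1566.94 / 133.322 mmHg = 11.75 mmHg


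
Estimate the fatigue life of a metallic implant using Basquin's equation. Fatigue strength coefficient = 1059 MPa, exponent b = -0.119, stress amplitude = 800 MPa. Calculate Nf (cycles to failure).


sigma_a = sigma_f' * (2Nf)^b
2Nf = (sigma_a/sigma_f')^(1/b)
2Nf = (800/1059)^(1/-0.119)
2Nf = 10.55795
Nf = 5.279


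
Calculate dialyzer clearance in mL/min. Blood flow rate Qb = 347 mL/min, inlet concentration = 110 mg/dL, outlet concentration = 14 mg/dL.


K = Qb * (Cb_in - Cb_out) / Cb_in
K = 347 * (110 - 14) / 110
K = 302.8 mL/min


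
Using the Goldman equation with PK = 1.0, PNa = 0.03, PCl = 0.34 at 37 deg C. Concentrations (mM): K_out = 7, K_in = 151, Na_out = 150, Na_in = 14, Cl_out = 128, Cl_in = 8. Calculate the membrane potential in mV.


Vm = (RT/F)*ln((PK*Ko + PNa*Nao + PCl*Cli)/(PK*Ki + PNa*Nai + PCl*Clo))
Numer = 14.22, Denom = 194.94
Vm = -69.97 mV


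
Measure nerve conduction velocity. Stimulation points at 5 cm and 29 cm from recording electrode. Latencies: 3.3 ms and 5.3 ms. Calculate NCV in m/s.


Distance = (29 - 5) / 100 = 0.24 m
dt = (5.3 - 3.3) / 1000 = 0.002 s
NCV = dist / dt = 120 m/s


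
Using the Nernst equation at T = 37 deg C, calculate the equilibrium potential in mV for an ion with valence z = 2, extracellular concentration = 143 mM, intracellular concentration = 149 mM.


E = (RT/(zF)) * ln(C_out/C_in)
T = 37 + 273.15 = 310.15 K
E = (8.314 * 310.15 / (2 * 96485)) * ln(143/149)
E = -0.5492 mV
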